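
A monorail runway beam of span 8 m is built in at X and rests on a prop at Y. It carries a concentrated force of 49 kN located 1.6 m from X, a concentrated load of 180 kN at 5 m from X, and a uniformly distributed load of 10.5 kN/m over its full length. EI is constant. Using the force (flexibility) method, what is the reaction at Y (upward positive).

R_Y = 117.7 kN

Remove the prop at Y; the released (primary) structure is a cantilever built in at X.
Downward deflection at the released point Y due to the loads:
  point load 49 at a = 1.6: Pa²(3L − a)/(6EI) = 468.3/EI
  point load 180 at a = 5: Pa²(3L − a)/(6EI) = 14250/EI
  UDL 10.5: wL⁴/(8EI) = 5376/EI
  δ_0 = 20094/EI
Flexibility coefficient — unit upward force at Y: δ_{YY} = L³/(3EI) = 170.7/EI.
Compatibility at Y: δ_0 − R_Y·δ_{YY} = 0, so R_Y = 20094/170.7 = 117.7 kN.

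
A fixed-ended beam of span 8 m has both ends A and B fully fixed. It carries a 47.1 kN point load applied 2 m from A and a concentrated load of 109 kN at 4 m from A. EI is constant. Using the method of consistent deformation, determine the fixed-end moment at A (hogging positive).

Take the two fixed-end moments M_A, M_B as redundants; the released structure is the simple span AB.
On the primary (simply-supported) span, the end slopes from the loading are:
  at A: point load 47.1 at a = 2: Pab(L + b)/(6LEI) = 164.8/EI
  at B: point load 47.1 at a = 2: Pab(L + a)/(6LEI) = 117.8/EI
  at A: point load 109 at a = 4: Pab(L + b)/(6LEI) = 436/EI
  at B: point load 109 at a = 4: Pab(L + a)/(6LEI) = 436/EI
  θ_A0 = 600.9/EI,  θ_B0 = 553.8/EI
Flexibility coefficients: a unit moment at one end gives L/(3EI) there and L/(6EI) at the far end, so f₁₁ = f₂₂ = 2.667/EI and f₁₂ = f₂₁ = 1.333/EI.
Compatibility — zero rotation at each built-in end:
  2.667 M_A + 1.333 M_B = 600.9
  1.333 M_A + 2.667 M_B = 553.8
Solving the pair gives M_A = 162 kN·m and M_B = 126.7 kN·m (hogging).

M_A = 162 kN·m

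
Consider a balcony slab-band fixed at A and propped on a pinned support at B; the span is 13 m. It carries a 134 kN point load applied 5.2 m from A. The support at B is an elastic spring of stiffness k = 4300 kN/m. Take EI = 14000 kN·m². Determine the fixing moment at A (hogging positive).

Choose R_B as the redundant. The primary structure is the cantilever fixed at A.
Downward deflection at the released point B due to the loads:
  point load 134 at a = 5.2: Pa²(3L − a)/(6EI) = 20412/EI
Tip deflection under a unit load at B: L³/(3EI) = 732.3/EI.
With EI = 14000 kN·m²: δ_0 = 1.458 m and δ_{BB} = 0.05231 m/kN.
Compatibility — the spring shortens by R_B/k under the reaction it provides: δ_0 − R_B·δ_{BB} = R_B/k. With 1/k = 0.000233 m/kN, R_B = δ_0 / (δ_{BB} + 1/k) = 1.458 / (0.05231 + 0.000233) = 27.75 kN.
Moment equilibrium about A: M_A = Σ(load moments about A) − R_B·L = 696.8 − 27.75×13 = 336.1 kN·m.

M_A = 336.1 kN·m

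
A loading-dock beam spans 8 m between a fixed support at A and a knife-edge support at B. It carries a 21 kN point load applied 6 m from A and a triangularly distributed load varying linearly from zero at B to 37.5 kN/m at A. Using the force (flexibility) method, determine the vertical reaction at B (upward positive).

Remove the prop at B; the released (primary) structure is a cantilever built in at A.
Free-end deflection of the primary structure under the applied loading (downward +):
  point load 21 at a = 6: Pa²(3L − a)/(6EI) = 2268/EI
  triangular load, peak 37.5 at the fixed end: w₀L⁴/(30EI) = 5120/EI
  δ_0 = 7388/EI
Tip deflection under a unit load at B: L³/(3EI) = 170.7/EI.
Compatibility at B: δ_0 − R_B·δ_{BB} = 0, so R_B = 7388/170.7 = 43.29 kN.

R_B = 43.29 kN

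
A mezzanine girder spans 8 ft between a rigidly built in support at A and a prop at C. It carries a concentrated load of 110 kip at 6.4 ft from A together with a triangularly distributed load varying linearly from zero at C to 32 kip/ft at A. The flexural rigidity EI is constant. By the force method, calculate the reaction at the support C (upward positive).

Remove the prop at C; the released (primary) structure is a cantilever built in at A.
Primary-structure tip deflection at C by superposition:
  point load 110 at a = 6.4: Pa²(3L − a)/(6EI) = 13216/EI
  triangular load, peak 32 at the fixed end: w₀L⁴/(30EI) = 4369/EI
  δ_0 = 17585/EI
Tip deflection under a unit load at C: L³/(3EI) = 170.7/EI.
Compatibility at C: δ_0 − R_C·δ_{CC} = 0, so R_C = 17585/170.7 = 103 kip.

R_C = 103 kip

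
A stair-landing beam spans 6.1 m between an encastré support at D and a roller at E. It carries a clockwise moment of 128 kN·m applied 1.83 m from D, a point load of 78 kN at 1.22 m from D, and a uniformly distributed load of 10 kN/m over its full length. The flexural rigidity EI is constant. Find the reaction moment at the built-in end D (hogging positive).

Choose R_E as the redundant. The primary structure is the cantilever fixed at D.
Downward deflection at the released point E due to the loads:
  clockwise couple 128 at a = 1.83: M₀a(2L − a)/(2EI) = 1215/EI
  point load 78 at a = 1.22: Pa²(3L − a)/(6EI) = 330.5/EI
  UDL 10: wL⁴/(8EI) = 1731/EI
  δ_0 = 3276/EI
Flexibility coefficient — unit upward force at E: δ_{EE} = L³/(3EI) = 75.66/EI.
The prop prevents deflection at E: R_E = δ_0/δ_{EE} = 3276/75.66 = 43.3 kN.
Moment equilibrium about D: M_D = Σ(load moments about D) − R_E·L = 409.2 − 43.3×6.1 = 145.1 kN·m.

M_D = 145.1 kN·m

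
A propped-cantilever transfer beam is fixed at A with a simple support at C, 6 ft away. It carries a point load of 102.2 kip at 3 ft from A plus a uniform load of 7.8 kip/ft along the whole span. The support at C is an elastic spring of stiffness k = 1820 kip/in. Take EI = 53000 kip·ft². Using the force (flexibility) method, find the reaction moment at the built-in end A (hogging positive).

Remove the prop at C; the released (primary) structure is a cantilever built in at A.
Primary-structure tip deflection at C by superposition:
  point load 102.2 at a = 3: Pa²(3L − a)/(6EI) = 2300/EI
  UDL 7.8: wL⁴/(8EI) = 1264/EI
  δ_0 = 3563/EI
Tip deflection under a unit load at C: L³/(3EI) = 72/EI.
With EI = 53000 kip·ft²: δ_0 = 0.067228 ft and δ_{CC} = 0.001358 ft/kip.
Compatibility — the spring shortens by R_C/k under the reaction it provides: δ_0 − R_C·δ_{CC} = R_C/k. With 1/k = 1/(1820×12) ft/kip = 0.000046 ft/kip, R_C = δ_0 / (δ_{CC} + 1/k) = 0.067228 / (0.001358 + 0.000046) = 47.87 kip.
Moment equilibrium about A: M_A = Σ(load moments about A) − R_C·L = 447 − 47.87×6 = 159.8 kip·ft.

M_A = 159.8 kip·ft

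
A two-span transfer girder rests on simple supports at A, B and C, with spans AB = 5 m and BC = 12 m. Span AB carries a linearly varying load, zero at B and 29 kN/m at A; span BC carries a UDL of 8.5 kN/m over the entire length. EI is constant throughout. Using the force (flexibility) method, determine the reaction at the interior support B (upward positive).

R_B = 109.3 kN

Take M_B as the redundant. Released structure: two simple spans AB and BC with a hinge at B.
Discontinuity in slope at B on the released structure — sum the simple-span end rotations:
  span AB: triangular load, peak 29: 7w₀L³/(360EI) = 70.49/EI
  span BC: UDL 8.5: wL³/(24EI) = 612/EI
  relative rotation θ_0 = (70.49 + 612)/EI = 682.5/EI
A unit hogging moment at B produces rotation L₁/(3EI) + L₂/(3EI) = 5.667/EI.
Compatibility: M_B·(L₁+L₂)/(3EI) = θ_0, giving M_B = 120.4 kN·m (hogging).
Span AB, ΣM about A with M_B applied at B: R_B^{AB}·5 = 120.8 + 120.4, so R_B^{AB} = 48.25 kN and R_A = 72.5 − 48.25 = 24.25 kN.
Span BC, ΣM about C: R_B^{BC}·12 = 612 + 120.4, so R_B^{BC} = 61.04 kN and R_C = 102 − 61.04 = 40.96 kN.
R_B = 48.25 + 61.04 = 109.3 kN.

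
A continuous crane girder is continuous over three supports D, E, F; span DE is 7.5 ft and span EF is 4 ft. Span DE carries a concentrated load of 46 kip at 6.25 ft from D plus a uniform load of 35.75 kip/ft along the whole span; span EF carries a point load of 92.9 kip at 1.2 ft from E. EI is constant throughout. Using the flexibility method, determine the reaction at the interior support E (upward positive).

R_E = 320.1 kip

Release continuity at E by inserting a hinge; the redundant is the internal moment M_E. The primary structure is two simply-supported spans DE and EF.
End slopes at the hinge E, treating each span as simply supported:
  span DE: point load 46 at a = 6.25: Pab(L + a)/(6LEI) = 109.8/EI
  span DE: UDL 35.75: wL³/(24EI) = 628.4/EI
  span EF: point load 92.9 at a = 1.2: Pab(L + b)/(6LEI) = 88.44/EI
  relative rotation θ_0 = (738.2 + 88.44)/EI = 826.7/EI
A unit hogging moment at E produces rotation L₁/(3EI) + L₂/(3EI) = 3.833/EI.
Slope continuity at E: θ_0 = M_E·3.833/EI, so M_E = 826.7/3.833 = 215.7 kip·ft (hogging).
Span DE, ΣM about D with M_E applied at E: R_E^{DE}·7.5 = 1293 + 215.7, so R_E^{DE} = 201.1 kip and R_D = 314.1 − 201.1 = 113 kip.
Span EF, ΣM about F: R_E^{EF}·4 = 260.1 + 215.7, so R_E^{EF} = 118.9 kip and R_F = 92.9 − 118.9 = -26.04 kip.
R_E = 201.1 + 118.9 = 320.1 kip.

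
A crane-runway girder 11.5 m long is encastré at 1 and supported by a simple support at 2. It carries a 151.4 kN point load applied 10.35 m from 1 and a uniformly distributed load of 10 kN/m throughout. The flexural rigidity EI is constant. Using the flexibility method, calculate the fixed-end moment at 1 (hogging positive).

Release the roller at 2. Primary structure: cantilever fixed at 1.
Primary-structure tip deflection at 2 by superposition:
  point load 151.4 at a = 10.35: Pa²(3L − a)/(6EI) = 65279/EI
  UDL 10: wL⁴/(8EI) = 21863/EI
  δ_0 = 87141/EI
Flexibility coefficient — unit upward force at 2: δ_{22} = L³/(3EI) = 507/EI.
The prop prevents deflection at 2: R_2 = δ_0/δ_{22} = 87141/507 = 171.9 kN.
Moment equilibrium about 1: M_1 = Σ(load moments about 1) − R_2·L = 2228 − 171.9×11.5 = 251.5 kN·m.

M_1 = 251.5 kN·m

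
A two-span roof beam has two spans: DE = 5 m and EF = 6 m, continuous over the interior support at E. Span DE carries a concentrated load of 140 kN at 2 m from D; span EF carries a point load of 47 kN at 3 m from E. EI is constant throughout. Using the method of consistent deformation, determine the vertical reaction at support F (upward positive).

Insert a hinge at E; M_E is the redundant, and each span becomes simply supported.
Discontinuity in slope at E on the released structure — sum the simple-span end rotations:
  span DE: point load 140 at a = 2: Pab(L + a)/(6LEI) = 196/EI
  span EF: point load 47 at a = 3: Pab(L + b)/(6LEI) = 105.8/EI
  relative rotation θ_0 = (196 + 105.8)/EI = 301.8/EI
A unit hogging moment at E produces rotation L₁/(3EI) + L₂/(3EI) = 3.667/EI.
Slope continuity at E: θ_0 = M_E·3.667/EI, so M_E = 301.8/3.667 = 82.3 kN·m (hogging).
Span EF, ΣM about F: R_E^{EF}·6 = 141 + 82.3, so R_E^{EF} = 37.22 kN and R_F = 47 − 37.22 = 9.784 kN.

R_F = 9.784 kN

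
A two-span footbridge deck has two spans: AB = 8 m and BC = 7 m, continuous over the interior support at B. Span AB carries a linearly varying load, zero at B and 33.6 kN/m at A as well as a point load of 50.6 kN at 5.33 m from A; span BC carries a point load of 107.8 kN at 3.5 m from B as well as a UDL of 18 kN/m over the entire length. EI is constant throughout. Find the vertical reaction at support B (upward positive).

Release continuity at B by inserting a hinge; the redundant is the internal moment M_B. The primary structure is two simply-supported spans AB and BC.
End slopes at the hinge B, treating each span as simply supported:
  span AB: triangular load, peak 33.6: 7w₀L³/(360EI) = 334.5/EI
  span AB: point load 50.6 at a = 5.33: Pab(L + a)/(6LEI) = 200/EI
  span BC: point load 107.8 at a = 3.5: Pab(L + b)/(6LEI) = 330.1/EI
  span BC: UDL 18: wL³/(24EI) = 257.2/EI
  relative rotation θ_0 = (534.5 + 587.4)/EI = 1122/EI
A unit hogging moment at B produces rotation L₁/(3EI) + L₂/(3EI) = 5/EI.
Slope continuity at B: θ_0 = M_B·5/EI, so M_B = 1122/5 = 224.4 kN·m (hogging).
Span AB, ΣM about A with M_B applied at B: R_B^{AB}·8 = 628.1 + 224.4, so R_B^{AB} = 106.6 kN and R_A = 185 − 106.6 = 78.44 kN.
Span BC, ΣM about C: R_B^{BC}·7 = 818.3 + 224.4, so R_B^{BC} = 149 kN and R_C = 233.8 − 149 = 84.85 kN.
R_B = 106.6 + 149 = 255.5 kN.

R_B = 255.5 kN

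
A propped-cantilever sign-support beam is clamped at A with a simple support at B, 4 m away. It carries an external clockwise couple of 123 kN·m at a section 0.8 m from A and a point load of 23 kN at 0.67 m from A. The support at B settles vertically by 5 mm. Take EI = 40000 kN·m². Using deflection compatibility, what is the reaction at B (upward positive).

Take the reaction at B as the redundant and release it; the primary structure is a cantilever fixed at A.
Deflection at B on the released cantilever, summing each load's contribution:
  clockwise couple 123 at a = 0.8: M₀a(2L − a)/(2EI) = 354.2/EI
  point load 23 at a = 0.67: Pa²(3L − a)/(6EI) = 19.5/EI
  δ_0 = 373.7/EI
Flexibility coefficient — unit upward force at B: δ_{BB} = L³/(3EI) = 21.33/EI.
With EI = 40000 kN·m²: δ_0 = 0.009343 m and δ_{BB} = 0.000533 m/kN.
Compatibility — the beam at B must follow the support down by 0.005 m: δ_0 − R_B·δ_{BB} = 0.005, so R_B = (0.009343 − 0.005)/0.000533 = 8.144 kN.

R_B = 8.144 kN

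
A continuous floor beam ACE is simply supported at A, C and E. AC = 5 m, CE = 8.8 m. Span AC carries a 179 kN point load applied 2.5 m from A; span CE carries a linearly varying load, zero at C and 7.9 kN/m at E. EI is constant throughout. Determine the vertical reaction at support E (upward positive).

R_E = 13.68 kN

Release continuity at C by inserting a hinge; the redundant is the internal moment M_C. The primary structure is two simply-supported spans AC and CE.
End slopes at the hinge C, treating each span as simply supported:
  span AC: point load 179 at a = 2.5: Pab(L + a)/(6LEI) = 279.7/EI
  span CE: triangular load, peak 7.9: 7w₀L³/(360EI) = 104.7/EI
  relative rotation θ_0 = (279.7 + 104.7)/EI = 384.4/EI
A unit hogging moment at C produces rotation L₁/(3EI) + L₂/(3EI) = 4.6/EI.
Slope continuity at C: θ_0 = M_C·4.6/EI, so M_C = 384.4/4.6 = 83.56 kN·m (hogging).
Span CE, ΣM about E: R_C^{CE}·8.8 = 102 + 83.56, so R_C^{CE} = 21.08 kN and R_E = 34.76 − 21.08 = 13.68 kN.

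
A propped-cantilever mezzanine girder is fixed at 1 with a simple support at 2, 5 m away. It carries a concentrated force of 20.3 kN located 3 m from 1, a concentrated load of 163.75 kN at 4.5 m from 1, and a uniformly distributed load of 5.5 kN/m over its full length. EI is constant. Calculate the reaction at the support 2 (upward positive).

Remove the prop at 2; the released (primary) structure is a cantilever built in at 1.
Primary-structure tip deflection at 2 by superposition:
  point load 20.3 at a = 3: Pa²(3L − a)/(6EI) = 365.4/EI
  point load 163.75 at a = 4.5: Pa²(3L − a)/(6EI) = 5803/EI
  UDL 5.5: wL⁴/(8EI) = 429.7/EI
  δ_0 = 6598/EI
Tip deflection under a unit load at 2: L³/(3EI) = 41.67/EI.
Compatibility at 2: δ_0 − R_2·δ_{22} = 0, so R_2 = 6598/41.67 = 158.4 kN.

R_2 = 158.4 kN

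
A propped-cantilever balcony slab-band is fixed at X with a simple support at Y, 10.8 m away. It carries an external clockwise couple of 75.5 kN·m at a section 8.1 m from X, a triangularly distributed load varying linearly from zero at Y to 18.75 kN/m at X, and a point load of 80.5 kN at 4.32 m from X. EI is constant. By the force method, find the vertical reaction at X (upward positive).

R_X = 134.9 kN

Remove the prop at Y; the released (primary) structure is a cantilever built in at X.
Downward deflection at the released point Y due to the loads:
  clockwise couple 75.5 at a = 8.1: M₀a(2L − a)/(2EI) = 4128/EI
  triangular load, peak 18.75 at the fixed end: w₀L⁴/(30EI) = 8503/EI
  point load 80.5 at a = 4.32: Pa²(3L − a)/(6EI) = 7031/EI
  δ_0 = 19662/EI
Flexibility coefficient — unit upward force at Y: δ_{YY} = L³/(3EI) = 419.9/EI.
Compatibility at Y: δ_0 − R_Y·δ_{YY} = 0, so R_Y = 19662/419.9 = 46.82 kN.
Vertical equilibrium: R_X = ΣP − R_Y = 181.8 − 46.82 = 134.9 kN.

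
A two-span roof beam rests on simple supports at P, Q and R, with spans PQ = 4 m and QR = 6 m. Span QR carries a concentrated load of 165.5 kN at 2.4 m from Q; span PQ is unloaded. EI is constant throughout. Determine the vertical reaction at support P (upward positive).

R_P = -28.6 kN

Insert a hinge at Q; M_Q is the redundant, and each span becomes simply supported.
Discontinuity in slope at Q on the released structure — sum the simple-span end rotations:
  span QR: point load 165.5 at a = 2.4: Pab(L + b)/(6LEI) = 381.3/EI
  relative rotation θ_0 = (0 + 381.3)/EI = 381.3/EI
A unit hogging moment at Q produces rotation L₁/(3EI) + L₂/(3EI) = 3.333/EI.
Slope continuity at Q: θ_0 = M_Q·3.333/EI, so M_Q = 381.3/3.333 = 114.4 kN·m (hogging).
Span PQ, ΣM about P with M_Q applied at Q: R_Q^{PQ}·4 = 0 + 114.4, so R_Q^{PQ} = 28.6 kN and R_P = 0 − 28.6 = -28.6 kN.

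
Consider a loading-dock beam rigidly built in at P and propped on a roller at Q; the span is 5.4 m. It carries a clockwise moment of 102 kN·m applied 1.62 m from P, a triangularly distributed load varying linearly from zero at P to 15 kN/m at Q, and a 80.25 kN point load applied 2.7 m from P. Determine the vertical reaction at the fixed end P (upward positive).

R_P = 58.95 kN

Remove the prop at Q; the released (primary) structure is a cantilever built in at P.
Deflection at Q on the released cantilever, summing each load's contribution:
  clockwise couple 102 at a = 1.62: M₀a(2L − a)/(2EI) = 758.5/EI
  triangular load, peak 15 at the free end: 11w₀L⁴/(120EI) = 1169/EI
  point load 80.25 at a = 2.7: Pa²(3L − a)/(6EI) = 1316/EI
  δ_0 = 3244/EI
Tip deflection under a unit load at Q: L³/(3EI) = 52.49/EI.
The prop prevents deflection at Q: R_Q = δ_0/δ_{QQ} = 3244/52.49 = 61.8 kN.
Vertical equilibrium: R_P = ΣP − R_Q = 120.8 − 61.8 = 58.95 kN.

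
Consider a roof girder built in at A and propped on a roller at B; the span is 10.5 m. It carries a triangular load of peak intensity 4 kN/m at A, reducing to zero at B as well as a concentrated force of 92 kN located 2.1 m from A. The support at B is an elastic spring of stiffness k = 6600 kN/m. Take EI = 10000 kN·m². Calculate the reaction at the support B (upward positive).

Release the roller at B. Primary structure: cantilever fixed at A.
Downward deflection at the released point B due to the loads:
  triangular load, peak 4 at the fixed end: w₀L⁴/(30EI) = 1621/EI
  point load 92 at a = 2.1: Pa²(3L − a)/(6EI) = 1988/EI
  δ_0 = 3609/EI
Tip deflection under a unit load at B: L³/(3EI) = 385.9/EI.
With EI = 10000 kN·m²: δ_0 = 0.36087 m and δ_{BB} = 0.038587 m/kN.
Compatibility — the spring shortens by R_B/k under the reaction it provides: δ_0 − R_B·δ_{BB} = R_B/k. With 1/k = 0.000152 m/kN, R_B = δ_0 / (δ_{BB} + 1/k) = 0.36087 / (0.038587 + 0.000152) = 9.315 kN.

R_B = 9.315 kN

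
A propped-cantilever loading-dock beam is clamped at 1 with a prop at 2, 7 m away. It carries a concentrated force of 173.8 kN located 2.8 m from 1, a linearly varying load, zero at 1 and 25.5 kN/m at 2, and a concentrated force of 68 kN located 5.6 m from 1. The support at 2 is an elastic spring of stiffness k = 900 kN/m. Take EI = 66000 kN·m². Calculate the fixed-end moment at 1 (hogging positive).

M_1 = 716.3 kN·m

Take the reaction at 2 as the redundant and release it; the primary structure is a cantilever fixed at 1.
Primary-structure tip deflection at 2 by superposition:
  point load 173.8 at a = 2.8: Pa²(3L − a)/(6EI) = 4133/EI
  triangular load, peak 25.5 at the free end: 11w₀L⁴/(120EI) = 5612/EI
  point load 68 at a = 5.6: Pa²(3L − a)/(6EI) = 5473/EI
  δ_0 = 15219/EI
Flexibility coefficient — unit upward force at 2: δ_{22} = L³/(3EI) = 114.3/EI.
With EI = 66000 kN·m²: δ_0 = 0.23059 m and δ_{22} = 0.001732 m/kN.
Compatibility — the spring shortens by R_2/k under the reaction it provides: δ_0 − R_2·δ_{22} = R_2/k. With 1/k = 0.001111 m/kN, R_2 = δ_0 / (δ_{22} + 1/k) = 0.23059 / (0.001732 + 0.001111) = 81.1 kN.
Moment equilibrium about 1: M_1 = Σ(load moments about 1) − R_2·L = 1284 − 81.1×7 = 716.3 kN·m.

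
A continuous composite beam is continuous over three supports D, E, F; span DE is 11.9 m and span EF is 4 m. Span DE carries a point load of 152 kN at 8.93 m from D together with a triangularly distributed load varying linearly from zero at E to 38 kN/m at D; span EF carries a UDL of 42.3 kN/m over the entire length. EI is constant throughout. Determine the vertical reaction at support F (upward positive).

R_F = -34.93 kN

Release continuity at E by inserting a hinge; the redundant is the internal moment M_E. The primary structure is two simply-supported spans DE and EF.
End slopes at the hinge E, treating each span as simply supported:
  span DE: point load 152 at a = 8.93: Pab(L + a)/(6LEI) = 1176/EI
  span DE: triangular load, peak 38: 7w₀L³/(360EI) = 1245/EI
  span EF: UDL 42.3: wL³/(24EI) = 112.8/EI
  relative rotation θ_0 = (2421 + 112.8)/EI = 2534/EI
A unit hogging moment at E produces rotation L₁/(3EI) + L₂/(3EI) = 5.3/EI.
Compatibility: M_E·(L₁+L₂)/(3EI) = θ_0, giving M_E = 478.1 kN·m (hogging).
Span EF, ΣM about F: R_E^{EF}·4 = 338.4 + 478.1, so R_E^{EF} = 204.1 kN and R_F = 169.2 − 204.1 = -34.93 kN.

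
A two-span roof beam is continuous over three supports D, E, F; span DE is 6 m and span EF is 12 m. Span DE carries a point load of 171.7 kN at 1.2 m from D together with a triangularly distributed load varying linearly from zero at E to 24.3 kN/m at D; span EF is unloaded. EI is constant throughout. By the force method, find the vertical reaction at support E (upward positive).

R_E = 71.13 kN

Insert a hinge at E; M_E is the redundant, and each span becomes simply supported.
Rotations at E on the released spans (each span's end-slope, ×1/EI):
  span DE: point load 171.7 at a = 1.2: Pab(L + a)/(6LEI) = 197.8/EI
  span DE: triangular load, peak 24.3: 7w₀L³/(360EI) = 102.1/EI
  relative rotation θ_0 = (299.9 + 0)/EI = 299.9/EI
A unit hogging moment at E produces rotation L₁/(3EI) + L₂/(3EI) = 6/EI.
Slope continuity at E: θ_0 = M_E·6/EI, so M_E = 299.9/6 = 49.98 kN·m (hogging).
Span DE, ΣM about D with M_E applied at E: R_E^{DE}·6 = 351.8 + 49.98, so R_E^{DE} = 66.97 kN and R_D = 244.6 − 66.97 = 177.6 kN.
Span EF, ΣM about F: R_E^{EF}·12 = 0 + 49.98, so R_E^{EF} = 4.165 kN and R_F = 0 − 4.165 = -4.165 kN.
R_E = 66.97 + 4.165 = 71.13 kN.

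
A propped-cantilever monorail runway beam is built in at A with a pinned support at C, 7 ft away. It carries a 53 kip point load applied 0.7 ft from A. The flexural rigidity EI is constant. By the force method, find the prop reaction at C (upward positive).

R_C = 0.7685 kip

Remove the prop at C; the released (primary) structure is a cantilever built in at A.
Deflection at C on the released cantilever, summing each load's contribution:
  point load 53 at a = 0.7: Pa²(3L − a)/(6EI) = 87.87/EI
Flexibility coefficient — unit upward force at C: δ_{CC} = L³/(3EI) = 114.3/EI.
Compatibility at C: δ_0 − R_C·δ_{CC} = 0, so R_C = 87.87/114.3 = 0.7685 kip.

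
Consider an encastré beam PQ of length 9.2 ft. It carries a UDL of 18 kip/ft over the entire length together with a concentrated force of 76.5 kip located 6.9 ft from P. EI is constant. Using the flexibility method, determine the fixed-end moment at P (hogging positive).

M_P = 160 kip·ft

Take the two fixed-end moments M_P, M_Q as redundants; the released structure is the simple span PQ.
Simple-span end rotations at P and Q under the given loads:
  at P: UDL 18: wL³/(24EI) = 584/EI
  at Q: UDL 18: wL³/(24EI) = 584/EI
  at P: point load 76.5 at a = 6.9: Pab(L + b)/(6LEI) = 252.9/EI
  at Q: point load 76.5 at a = 6.9: Pab(L + a)/(6LEI) = 354.1/EI
  θ_P0 = 836.9/EI,  θ_Q0 = 938.1/EI
Flexibility coefficients: a unit moment at one end gives L/(3EI) there and L/(6EI) at the far end, so f₁₁ = f₂₂ = 3.067/EI and f₁₂ = f₂₁ = 1.533/EI.
Compatibility — zero rotation at each built-in end:
  3.067 M_P + 1.533 M_Q = 836.9
  1.533 M_P + 3.067 M_Q = 938.1
Solving the pair gives M_P = 160 kip·ft and M_Q = 225.9 kip·ft (hogging).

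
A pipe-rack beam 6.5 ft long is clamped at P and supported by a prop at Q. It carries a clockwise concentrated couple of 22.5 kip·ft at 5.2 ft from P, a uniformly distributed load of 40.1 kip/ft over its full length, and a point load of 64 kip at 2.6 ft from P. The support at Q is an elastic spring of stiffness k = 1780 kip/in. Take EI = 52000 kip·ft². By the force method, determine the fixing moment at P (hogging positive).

Take the reaction at Q as the redundant and release it; the primary structure is a cantilever fixed at P.
Free-end deflection of the primary structure under the applied loading (downward +):
  clockwise couple 22.5 at a = 5.2: M₀a(2L − a)/(2EI) = 456.3/EI
  UDL 40.1: wL⁴/(8EI) = 8948/EI
  point load 64 at a = 2.6: Pa²(3L − a)/(6EI) = 1219/EI
  δ_0 = 10623/EI
Tip deflection under a unit load at Q: L³/(3EI) = 91.54/EI.
With EI = 52000 kip·ft²: δ_0 = 0.20428 ft and δ_{QQ} = 0.00176 ft/kip.
Compatibility — the spring shortens by R_Q/k under the reaction it provides: δ_0 − R_Q·δ_{QQ} = R_Q/k. With 1/k = 1/(1780×12) ft/kip = 0.000047 ft/kip, R_Q = δ_0 / (δ_{QQ} + 1/k) = 0.20428 / (0.00176 + 0.000047) = 113 kip.
Moment equilibrium about P: M_P = Σ(load moments about P) − R_Q·L = 1036 − 113×6.5 = 301.3 kip·ft.

M_P = 301.3 kip·ft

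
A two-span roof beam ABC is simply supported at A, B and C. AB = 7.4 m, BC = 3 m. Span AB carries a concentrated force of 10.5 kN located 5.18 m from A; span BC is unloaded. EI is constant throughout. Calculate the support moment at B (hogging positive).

M_B = 9.869 kN·m

Take M_B as the redundant. Released structure: two simple spans AB and BC with a hinge at B.
End slopes at the hinge B, treating each span as simply supported:
  span AB: point load 10.5 at a = 5.18: Pab(L + a)/(6LEI) = 34.21/EI
  relative rotation θ_0 = (34.21 + 0)/EI = 34.21/EI
A unit hogging moment at B produces rotation L₁/(3EI) + L₂/(3EI) = 3.467/EI.
Slope continuity at B: θ_0 = M_B·3.467/EI, so M_B = 34.21/3.467 = 9.869 kN·m (hogging).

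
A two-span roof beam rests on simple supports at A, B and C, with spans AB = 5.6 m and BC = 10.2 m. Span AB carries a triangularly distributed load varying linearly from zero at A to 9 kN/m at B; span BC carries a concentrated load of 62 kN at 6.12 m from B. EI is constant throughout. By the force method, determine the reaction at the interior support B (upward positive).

R_B = 62.42 kN

Release continuity at B by inserting a hinge; the redundant is the internal moment M_B. The primary structure is two simply-supported spans AB and BC.
Rotations at B on the released spans (each span's end-slope, ×1/EI):
  span AB: triangular load, peak 9: w₀L³/(45EI) = 35.12/EI
  span BC: point load 62 at a = 6.12: Pab(L + b)/(6LEI) = 361.2/EI
  relative rotation θ_0 = (35.12 + 361.2)/EI = 396.4/EI
A unit hogging moment at B produces rotation L₁/(3EI) + L₂/(3EI) = 5.267/EI.
Compatibility: M_B·(L₁+L₂)/(3EI) = θ_0, giving M_B = 75.26 kN·m (hogging).
Span AB, ΣM about A with M_B applied at B: R_B^{AB}·5.6 = 94.08 + 75.26, so R_B^{AB} = 30.24 kN and R_A = 25.2 − 30.24 = -5.039 kN.
Span BC, ΣM about C: R_B^{BC}·10.2 = 253 + 75.26, so R_B^{BC} = 32.18 kN and R_C = 62 − 32.18 = 29.82 kN.
R_B = 30.24 + 32.18 = 62.42 kN.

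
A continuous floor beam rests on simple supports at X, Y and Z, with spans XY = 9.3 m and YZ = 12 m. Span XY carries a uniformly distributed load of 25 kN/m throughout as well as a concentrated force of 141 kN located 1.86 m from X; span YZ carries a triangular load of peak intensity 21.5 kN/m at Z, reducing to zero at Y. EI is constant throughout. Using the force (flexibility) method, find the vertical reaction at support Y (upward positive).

R_Y = 239.9 kN

Insert a hinge at Y; M_Y is the redundant, and each span becomes simply supported.
Rotations at Y on the released spans (each span's end-slope, ×1/EI):
  span XY: UDL 25: wL³/(24EI) = 837.9/EI
  span XY: point load 141 at a = 1.86: Pab(L + a)/(6LEI) = 390.2/EI
  span YZ: triangular load, peak 21.5: 7w₀L³/(360EI) = 722.4/EI
  relative rotation θ_0 = (1228 + 722.4)/EI = 1951/EI
A unit hogging moment at Y produces rotation L₁/(3EI) + L₂/(3EI) = 7.1/EI.
Slope continuity at Y: θ_0 = M_Y·7.1/EI, so M_Y = 1951/7.1 = 274.7 kN·m (hogging).
Span XY, ΣM about X with M_Y applied at Y: R_Y^{XY}·9.3 = 1343 + 274.7, so R_Y^{XY} = 174 kN and R_X = 373.5 − 174 = 199.5 kN.
Span YZ, ΣM about Z: R_Y^{YZ}·12 = 516 + 274.7, so R_Y^{YZ} = 65.89 kN and R_Z = 129 − 65.89 = 63.11 kN.
R_Y = 174 + 65.89 = 239.9 kN.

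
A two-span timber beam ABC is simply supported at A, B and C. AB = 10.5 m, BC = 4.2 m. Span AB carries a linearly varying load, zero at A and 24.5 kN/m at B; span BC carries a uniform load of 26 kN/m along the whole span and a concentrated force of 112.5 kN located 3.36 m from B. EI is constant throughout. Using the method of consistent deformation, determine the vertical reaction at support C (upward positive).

Release continuity at B by inserting a hinge; the redundant is the internal moment M_B. The primary structure is two simply-supported spans AB and BC.
Rotations at B on the released spans (each span's end-slope, ×1/EI):
  span AB: triangular load, peak 24.5: w₀L³/(45EI) = 630.3/EI
  span BC: UDL 26: wL³/(24EI) = 80.26/EI
  span BC: point load 112.5 at a = 3.36: Pab(L + b)/(6LEI) = 63.5/EI
  relative rotation θ_0 = (630.3 + 143.8)/EI = 774/EI
A unit hogging moment at B produces rotation L₁/(3EI) + L₂/(3EI) = 4.9/EI.
Compatibility: M_B·(L₁+L₂)/(3EI) = θ_0, giving M_B = 158 kN·m (hogging).
Span BC, ΣM about C: R_B^{BC}·4.2 = 323.8 + 158, so R_B^{BC} = 114.7 kN and R_C = 221.7 − 114.7 = 107 kN.

R_C = 107 kN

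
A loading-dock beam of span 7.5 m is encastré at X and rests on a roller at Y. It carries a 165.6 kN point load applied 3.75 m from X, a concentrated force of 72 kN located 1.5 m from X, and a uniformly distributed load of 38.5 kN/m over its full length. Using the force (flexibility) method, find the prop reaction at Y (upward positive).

Remove the prop at Y; the released (primary) structure is a cantilever built in at X.
Downward deflection at the released point Y due to the loads:
  point load 165.6 at a = 3.75: Pa²(3L − a)/(6EI) = 7277/EI
  point load 72 at a = 1.5: Pa²(3L − a)/(6EI) = 567/EI
  UDL 38.5: wL⁴/(8EI) = 15227/EI
  δ_0 = 23071/EI
Flexibility coefficient — unit upward force at Y: δ_{YY} = L³/(3EI) = 140.6/EI.
The prop prevents deflection at Y: R_Y = δ_0/δ_{YY} = 23071/140.6 = 164.1 kN.

R_Y = 164.1 kN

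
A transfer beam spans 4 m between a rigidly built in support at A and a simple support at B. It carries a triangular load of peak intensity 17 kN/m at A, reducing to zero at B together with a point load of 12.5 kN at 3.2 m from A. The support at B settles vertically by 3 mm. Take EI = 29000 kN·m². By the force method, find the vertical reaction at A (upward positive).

Take the reaction at B as the redundant and release it; the primary structure is a cantilever fixed at A.
Free-end deflection of the primary structure under the applied loading (downward +):
  triangular load, peak 17 at the fixed end: w₀L⁴/(30EI) = 145.1/EI
  point load 12.5 at a = 3.2: Pa²(3L − a)/(6EI) = 187.7/EI
  δ_0 = 332.8/EI
Flexibility coefficient — unit upward force at B: δ_{BB} = L³/(3EI) = 21.33/EI.
With EI = 29000 kN·m²: δ_0 = 0.011476 m and δ_{BB} = 0.000736 m/kN.
Compatibility — the beam at B must follow the support down by 0.003 m: δ_0 − R_B·δ_{BB} = 0.003, so R_B = (0.011476 − 0.003)/0.000736 = 11.52 kN.
Vertical equilibrium: R_A = ΣP − R_B = 46.5 − 11.52 = 34.98 kN.

R_A = 34.98 kN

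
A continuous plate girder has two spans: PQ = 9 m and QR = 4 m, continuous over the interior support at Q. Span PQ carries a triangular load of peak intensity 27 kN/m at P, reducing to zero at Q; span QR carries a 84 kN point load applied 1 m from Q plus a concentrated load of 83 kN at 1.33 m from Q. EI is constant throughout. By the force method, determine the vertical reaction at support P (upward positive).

R_P = 67.2 kN

Insert a hinge at Q; M_Q is the redundant, and each span becomes simply supported.
End slopes at the hinge Q, treating each span as simply supported:
  span PQ: triangular load, peak 27: 7w₀L³/(360EI) = 382.7/EI
  span QR: point load 84 at a = 1: Pab(L + b)/(6LEI) = 73.5/EI
  span QR: point load 83 at a = 1.33: Pab(L + b)/(6LEI) = 81.91/EI
  relative rotation θ_0 = (382.7 + 155.4)/EI = 538.1/EI
A unit hogging moment at Q produces rotation L₁/(3EI) + L₂/(3EI) = 4.333/EI.
Compatibility: M_Q·(L₁+L₂)/(3EI) = θ_0, giving M_Q = 124.2 kN·m (hogging).
Span PQ, ΣM about P with M_Q applied at Q: R_Q^{PQ}·9 = 364.5 + 124.2, so R_Q^{PQ} = 54.3 kN and R_P = 121.5 − 54.3 = 67.2 kN.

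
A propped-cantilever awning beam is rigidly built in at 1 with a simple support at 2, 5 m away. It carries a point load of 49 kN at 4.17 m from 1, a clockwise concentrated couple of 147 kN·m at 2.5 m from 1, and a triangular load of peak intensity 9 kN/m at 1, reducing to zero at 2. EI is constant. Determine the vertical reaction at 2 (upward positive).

Remove the prop at 2; the released (primary) structure is a cantilever built in at 1.
Primary-structure tip deflection at 2 by superposition:
  point load 49 at a = 4.17: Pa²(3L − a)/(6EI) = 1538/EI
  clockwise couple 147 at a = 2.5: M₀a(2L − a)/(2EI) = 1378/EI
  triangular load, peak 9 at the fixed end: w₀L⁴/(30EI) = 187.5/EI
  δ_0 = 3104/EI
Tip deflection under a unit load at 2: L³/(3EI) = 41.67/EI.
The prop prevents deflection at 2: R_2 = δ_0/δ_{22} = 3104/41.67 = 74.49 kN.

R_2 = 74.49 kN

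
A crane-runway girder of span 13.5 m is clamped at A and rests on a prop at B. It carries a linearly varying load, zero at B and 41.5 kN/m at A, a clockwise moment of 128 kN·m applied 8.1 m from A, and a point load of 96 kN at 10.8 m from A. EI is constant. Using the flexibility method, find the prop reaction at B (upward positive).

Release the roller at B. Primary structure: cantilever fixed at A.
Primary-structure tip deflection at B by superposition:
  triangular load, peak 41.5 at the fixed end: w₀L⁴/(30EI) = 45948/EI
  clockwise couple 128 at a = 8.1: M₀a(2L − a)/(2EI) = 9798/EI
  point load 96 at a = 10.8: Pa²(3L − a)/(6EI) = 55427/EI
  δ_0 = 111173/EI
Tip deflection under a unit load at B: L³/(3EI) = 820.1/EI.
The prop prevents deflection at B: R_B = δ_0/δ_{BB} = 111173/820.1 = 135.6 kN.

R_B = 135.6 kN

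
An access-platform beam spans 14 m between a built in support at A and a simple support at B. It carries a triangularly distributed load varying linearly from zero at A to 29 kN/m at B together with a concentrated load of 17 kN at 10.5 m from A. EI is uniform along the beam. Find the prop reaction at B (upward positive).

R_B = 122.4 kN

Remove the prop at B; the released (primary) structure is a cantilever built in at A.
Free-end deflection of the primary structure under the applied loading (downward +):
  triangular load, peak 29 at the free end: 11w₀L⁴/(120EI) = 102123/EI
  point load 17 at a = 10.5: Pa²(3L − a)/(6EI) = 9840/EI
  δ_0 = 111962/EI
Tip deflection under a unit load at B: L³/(3EI) = 914.7/EI.
The prop prevents deflection at B: R_B = δ_0/δ_{BB} = 111962/914.7 = 122.4 kN.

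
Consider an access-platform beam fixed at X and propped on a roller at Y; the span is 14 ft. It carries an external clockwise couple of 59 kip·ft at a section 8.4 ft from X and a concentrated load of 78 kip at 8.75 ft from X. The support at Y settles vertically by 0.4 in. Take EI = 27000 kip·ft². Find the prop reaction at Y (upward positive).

Remove the prop at Y; the released (primary) structure is a cantilever built in at X.
Downward deflection at the released point Y due to the loads:
  clockwise couple 59 at a = 8.4: M₀a(2L − a)/(2EI) = 4857/EI
  point load 78 at a = 8.75: Pa²(3L − a)/(6EI) = 33094/EI
  δ_0 = 37951/EI
Flexibility coefficient — unit upward force at Y: δ_{YY} = L³/(3EI) = 914.7/EI.
With EI = 27000 kip·ft²: δ_0 = 1.4056 ft and δ_{YY} = 0.033877 ft/kip.
Compatibility — the beam at Y must follow the support down by 0.03333 ft: δ_0 − R_Y·δ_{YY} = 0.03333, so R_Y = (1.4056 − 0.03333)/0.033877 = 40.51 kip.

R_Y = 40.51 kip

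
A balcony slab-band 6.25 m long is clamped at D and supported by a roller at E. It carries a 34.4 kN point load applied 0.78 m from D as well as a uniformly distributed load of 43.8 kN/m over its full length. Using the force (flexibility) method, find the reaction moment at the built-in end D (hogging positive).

M_D = 235.9 kN·m

Release the roller at E. Primary structure: cantilever fixed at D.
Primary-structure tip deflection at E by superposition:
  point load 34.4 at a = 0.78: Pa²(3L − a)/(6EI) = 62.68/EI
  UDL 43.8: wL⁴/(8EI) = 8354/EI
  δ_0 = 8417/EI
Flexibility coefficient — unit upward force at E: δ_{EE} = L³/(3EI) = 81.38/EI.
Compatibility at E: δ_0 − R_E·δ_{EE} = 0, so R_E = 8417/81.38 = 103.4 kN.
Moment equilibrium about D: M_D = Σ(load moments about D) − R_E·L = 882.3 − 103.4×6.25 = 235.9 kN·m.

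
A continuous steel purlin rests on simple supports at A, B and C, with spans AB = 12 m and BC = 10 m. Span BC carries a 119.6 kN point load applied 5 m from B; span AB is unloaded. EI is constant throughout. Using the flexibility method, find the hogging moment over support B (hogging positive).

Release continuity at B by inserting a hinge; the redundant is the internal moment M_B. The primary structure is two simply-supported spans AB and BC.
End slopes at the hinge B, treating each span as simply supported:
  span BC: point load 119.6 at a = 5: Pab(L + b)/(6LEI) = 747.5/EI
  relative rotation θ_0 = (0 + 747.5)/EI = 747.5/EI
A unit hogging moment at B produces rotation L₁/(3EI) + L₂/(3EI) = 7.333/EI.
Compatibility: M_B·(L₁+L₂)/(3EI) = θ_0, giving M_B = 101.9 kN·m (hogging).

M_B = 101.9 kN·m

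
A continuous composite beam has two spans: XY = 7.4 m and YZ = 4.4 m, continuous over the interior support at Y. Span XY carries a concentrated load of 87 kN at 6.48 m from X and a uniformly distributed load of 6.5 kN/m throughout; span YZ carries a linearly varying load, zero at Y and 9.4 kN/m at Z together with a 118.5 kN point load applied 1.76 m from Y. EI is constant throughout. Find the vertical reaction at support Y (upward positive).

Release continuity at Y by inserting a hinge; the redundant is the internal moment M_Y. The primary structure is two simply-supported spans XY and YZ.
End slopes at the hinge Y, treating each span as simply supported:
  span XY: point load 87 at a = 6.48: Pab(L + a)/(6LEI) = 162.1/EI
  span XY: UDL 6.5: wL³/(24EI) = 109.7/EI
  span YZ: triangular load, peak 9.4: 7w₀L³/(360EI) = 15.57/EI
  span YZ: point load 118.5 at a = 1.76: Pab(L + b)/(6LEI) = 146.8/EI
  relative rotation θ_0 = (271.9 + 162.4)/EI = 434.3/EI
A unit hogging moment at Y produces rotation L₁/(3EI) + L₂/(3EI) = 3.933/EI.
Compatibility: M_Y·(L₁+L₂)/(3EI) = θ_0, giving M_Y = 110.4 kN·m (hogging).
Span XY, ΣM about X with M_Y applied at Y: R_Y^{XY}·7.4 = 741.7 + 110.4, so R_Y^{XY} = 115.2 kN and R_X = 135.1 − 115.2 = 19.95 kN.
Span YZ, ΣM about Z: R_Y^{YZ}·4.4 = 343.2 + 110.4, so R_Y^{YZ} = 103.1 kN and R_Z = 139.2 − 103.1 = 36.09 kN.
R_Y = 115.2 + 103.1 = 218.2 kN.

R_Y = 218.2 kN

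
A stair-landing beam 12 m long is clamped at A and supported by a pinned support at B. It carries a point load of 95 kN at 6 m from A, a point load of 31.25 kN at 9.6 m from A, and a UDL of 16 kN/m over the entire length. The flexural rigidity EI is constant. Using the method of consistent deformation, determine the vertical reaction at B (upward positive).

Release the roller at B. Primary structure: cantilever fixed at A.
Downward deflection at the released point B due to the loads:
  point load 95 at a = 6: Pa²(3L − a)/(6EI) = 17100/EI
  point load 31.25 at a = 9.6: Pa²(3L − a)/(6EI) = 12672/EI
  UDL 16: wL⁴/(8EI) = 41472/EI
  δ_0 = 71244/EI
Flexibility coefficient — unit upward force at B: δ_{BB} = L³/(3EI) = 576/EI.
Compatibility at B: δ_0 − R_B·δ_{BB} = 0, so R_B = 71244/576 = 123.7 kN.

R_B = 123.7 kN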